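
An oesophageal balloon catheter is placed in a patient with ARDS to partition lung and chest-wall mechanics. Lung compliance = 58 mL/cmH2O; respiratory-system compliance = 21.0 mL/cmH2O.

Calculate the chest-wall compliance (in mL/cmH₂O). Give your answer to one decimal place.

32.9

1/Ccw = 1/Crs − 1/CL.
1/Ccw = 1/21.0 − 1/58 = 0.03038.
Ccw = 32.916 mL/cmH2O.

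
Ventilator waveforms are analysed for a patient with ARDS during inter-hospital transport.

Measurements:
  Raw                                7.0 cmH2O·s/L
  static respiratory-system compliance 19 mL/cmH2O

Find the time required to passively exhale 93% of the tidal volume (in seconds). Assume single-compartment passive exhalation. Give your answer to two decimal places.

0.35

τ = R × C = 7.0 × 19 mL/cmH2O = 7.0 × 0.019 L/cmH2O = 0.133 s.
Exhaled fraction f = 1 − e^(−t/τ) → t = −τ·ln(1 − f) = −0.133·ln(0.07) = 0.3537 s.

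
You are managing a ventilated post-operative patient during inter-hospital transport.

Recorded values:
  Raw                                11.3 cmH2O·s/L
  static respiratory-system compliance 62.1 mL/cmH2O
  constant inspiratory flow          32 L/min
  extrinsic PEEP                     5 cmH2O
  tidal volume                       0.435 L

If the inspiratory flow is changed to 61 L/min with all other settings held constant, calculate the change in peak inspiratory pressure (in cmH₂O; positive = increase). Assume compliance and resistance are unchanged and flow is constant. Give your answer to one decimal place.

Flow: 32 L/min ÷ 60 = 0.5333 L/s.
New flow: 61 L/min ÷ 60 = 1.0167 L/s.
PIP = Vt/C + R·V̇ + PEEP (constant-flow equation of motion).
Only the resistive term changes: ΔPIP = R × ΔV̇ = 11.3 × (1.0167 − 0.5333) = 11.3 × 0.4834 = 5.462 cmH2O.

5.5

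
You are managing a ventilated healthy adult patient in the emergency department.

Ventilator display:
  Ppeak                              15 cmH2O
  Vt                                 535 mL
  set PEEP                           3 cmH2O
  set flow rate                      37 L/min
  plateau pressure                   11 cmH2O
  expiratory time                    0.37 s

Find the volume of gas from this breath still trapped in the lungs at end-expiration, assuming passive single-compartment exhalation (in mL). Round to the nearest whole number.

228

Flow: 37 L/min ÷ 60 = 0.6167 L/s.
R = (PIP − Pplat)/V̇ = (15 − 11) / 0.6167 = 4.0/0.6167 = 6.486 cmH2O·s/L.
C = Vt/(Pplat − PEEP) = 535.0 / (11 − 3) = 535.0/8.0 = 66.875 mL/cmH2O.
τ = R × C = 6.486 × 0.06688 L/cmH2O = 0.4338 s.
Fraction remaining = e^(−Te/τ) = e^(−0.37/0.4338) = 0.4262.
Trapped volume = 535.0 × 0.4262 = 228.02 mL.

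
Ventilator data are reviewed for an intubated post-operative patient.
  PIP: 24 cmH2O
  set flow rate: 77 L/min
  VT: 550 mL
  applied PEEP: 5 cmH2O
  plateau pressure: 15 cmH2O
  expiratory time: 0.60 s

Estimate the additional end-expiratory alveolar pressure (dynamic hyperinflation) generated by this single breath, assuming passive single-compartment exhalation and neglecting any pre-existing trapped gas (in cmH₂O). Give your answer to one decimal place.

2.1

Flow: 77 L/min ÷ 60 = 1.2833 L/s.
R = (PIP − Pplat)/V̇ = (24 − 15) / 1.2833 = 9.0/1.2833 = 7.013 cmH2O·s/L.
C = Vt/(Pplat − PEEP) = 550.0 / (15 − 5) = 550.0/10.0 = 55.0 mL/cmH2O.
τ = R × C = 7.013 × 0.055 L/cmH2O = 0.3857 s.
Fraction remaining = e^(−Te/τ) = e^(−0.60/0.3857) = 0.2111; trapped volume = 550.0 × 0.2111 = 116.11 mL.
Additional alveolar pressure from trapping ≈ V_trapped / C = 116.11 / 55.0 = 2.111 cmH2O.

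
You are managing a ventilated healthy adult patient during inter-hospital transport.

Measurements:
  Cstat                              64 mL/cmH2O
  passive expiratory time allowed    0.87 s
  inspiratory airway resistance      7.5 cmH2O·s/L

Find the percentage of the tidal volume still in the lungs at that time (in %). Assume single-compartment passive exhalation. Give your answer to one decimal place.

τ = R × C = 7.5 × 64 mL/cmH2O = 7.5 × 0.064 L/cmH2O = 0.48 s.
Passive exhalation: V(t)/V₀ = e^(−t/τ) = e^(−0.87/0.48) = 0.1632.
Fraction remaining = 0.1632 → 16.32%.

16.3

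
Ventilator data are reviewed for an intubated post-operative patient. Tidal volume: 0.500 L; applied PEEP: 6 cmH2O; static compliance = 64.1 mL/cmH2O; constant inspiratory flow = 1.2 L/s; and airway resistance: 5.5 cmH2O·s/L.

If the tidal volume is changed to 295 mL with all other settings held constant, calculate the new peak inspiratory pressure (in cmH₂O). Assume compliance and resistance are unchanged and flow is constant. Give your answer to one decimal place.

17.2

PIP = Vt/C + R·V̇ + PEEP (constant-flow equation of motion).
Only the elastic term changes: ΔPIP = ΔVt / C = (295 − 500) / 64.1 = -3.198 cmH2O.
Original PIP = 500/64.1 + 5.5×1.2 + 6 = 20.4 cmH2O; new PIP = 20.4 + (-3.198) = 17.202 cmH2O.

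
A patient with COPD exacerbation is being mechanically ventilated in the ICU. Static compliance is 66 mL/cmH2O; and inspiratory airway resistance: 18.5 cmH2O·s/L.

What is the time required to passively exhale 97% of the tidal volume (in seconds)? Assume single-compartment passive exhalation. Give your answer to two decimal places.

τ = R × C = 18.5 × 66 mL/cmH2O = 18.5 × 0.066 L/cmH2O = 1.221 s.
Exhaled fraction f = 1 − e^(−t/τ) → t = −τ·ln(1 − f) = −1.221·ln(0.03) = 4.282 s.

4.28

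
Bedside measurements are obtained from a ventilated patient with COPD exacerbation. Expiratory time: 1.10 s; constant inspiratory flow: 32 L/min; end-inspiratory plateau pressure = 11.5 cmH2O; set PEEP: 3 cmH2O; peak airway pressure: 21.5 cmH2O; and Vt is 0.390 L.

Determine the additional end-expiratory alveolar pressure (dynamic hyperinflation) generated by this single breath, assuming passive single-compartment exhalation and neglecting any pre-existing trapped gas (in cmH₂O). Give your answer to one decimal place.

2.4

Flow: 32 L/min ÷ 60 = 0.5333 L/s.
R = (PIP − Pplat)/V̇ = (21.5 − 11.5) / 0.5333 = 10.0/0.5333 = 18.751 cmH2O·s/L.
C = Vt/(Pplat − PEEP) = 390.0 / (11.5 − 3) = 390.0/8.5 = 45.882 mL/cmH2O.
τ = R × C = 18.751 × 0.04588 L/cmH2O = 0.8603 s.
Fraction remaining = e^(−Te/τ) = e^(−1.10/0.8603) = 0.2784; trapped volume = 390.0 × 0.2784 = 108.58 mL.
Additional alveolar pressure from trapping ≈ V_trapped / C = 108.58 / 45.882 = 2.367 cmH2O.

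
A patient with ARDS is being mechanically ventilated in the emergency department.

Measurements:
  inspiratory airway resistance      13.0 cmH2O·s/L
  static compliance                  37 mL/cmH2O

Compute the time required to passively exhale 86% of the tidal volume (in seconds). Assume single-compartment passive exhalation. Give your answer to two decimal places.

0.95

τ = R × C = 13.0 × 37 mL/cmH2O = 13.0 × 0.037 L/cmH2O = 0.481 s.
Exhaled fraction f = 1 − e^(−t/τ) → t = −τ·ln(1 − f) = −0.481·ln(0.14) = 0.9457 s.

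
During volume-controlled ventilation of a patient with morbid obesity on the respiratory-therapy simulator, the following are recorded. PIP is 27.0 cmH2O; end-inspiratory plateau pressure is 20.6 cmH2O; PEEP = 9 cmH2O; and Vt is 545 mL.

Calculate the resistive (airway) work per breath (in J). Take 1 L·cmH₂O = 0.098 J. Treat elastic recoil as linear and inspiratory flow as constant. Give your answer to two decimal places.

With constant inspiratory flow the resistive pressure is constant at PIP − Pplat = 27.0 − 20.6 = 6.4 cmH2O, so resistive work = 6.4 × 0.545 = 3.488 L·cmH2O.
× 0.098 J/(L·cmH2O) → 0.3418 J.

0.34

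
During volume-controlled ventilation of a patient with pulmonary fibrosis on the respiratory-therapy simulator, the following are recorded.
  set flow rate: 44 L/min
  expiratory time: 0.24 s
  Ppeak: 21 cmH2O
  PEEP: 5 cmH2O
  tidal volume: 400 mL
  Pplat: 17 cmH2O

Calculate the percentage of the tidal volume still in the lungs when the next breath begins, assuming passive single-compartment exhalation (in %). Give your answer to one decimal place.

Flow: 44 L/min ÷ 60 = 0.7333 L/s.
R = (PIP − Pplat)/V̇ = (21 − 17) / 0.7333 = 4.0/0.7333 = 5.455 cmH2O·s/L.
C = Vt/(Pplat − PEEP) = 400.0 / (17 − 5) = 400.0/12.0 = 33.333 mL/cmH2O.
τ = R × C = 5.455 × 0.03333 L/cmH2O = 0.1818 s.
Fraction remaining at end-expiration = e^(−Te/τ) = e^(−0.24/0.1818) = 0.2671 → 26.71%.

26.7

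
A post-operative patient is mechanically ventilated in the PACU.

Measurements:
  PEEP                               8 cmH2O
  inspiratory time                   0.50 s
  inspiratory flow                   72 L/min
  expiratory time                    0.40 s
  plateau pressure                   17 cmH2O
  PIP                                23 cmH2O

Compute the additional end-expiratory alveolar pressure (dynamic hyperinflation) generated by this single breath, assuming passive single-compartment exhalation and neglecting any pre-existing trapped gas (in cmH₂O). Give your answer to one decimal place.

2.7

Flow: 72 L/min ÷ 60 = 1.2 L/s.
Vt = flow × Ti = 1.2 L/s × 0.50 s × 1000 mL/L = 600.0 mL.
R = (PIP − Pplat)/V̇ = (23 − 17) / 1.2 = 6.0/1.2 = 5.0 cmH2O·s/L.
C = Vt/(Pplat − PEEP) = 600.0 / (17 − 8) = 600.0/9.0 = 66.667 mL/cmH2O.
τ = R × C = 5.0 × 0.06667 L/cmH2O = 0.3334 s.
Fraction remaining = e^(−Te/τ) = e^(−0.40/0.3334) = 0.3013; trapped volume = 600.0 × 0.3013 = 180.78 mL.
Additional alveolar pressure from trapping ≈ V_trapped / C = 180.78 / 66.667 = 2.712 cmH2O.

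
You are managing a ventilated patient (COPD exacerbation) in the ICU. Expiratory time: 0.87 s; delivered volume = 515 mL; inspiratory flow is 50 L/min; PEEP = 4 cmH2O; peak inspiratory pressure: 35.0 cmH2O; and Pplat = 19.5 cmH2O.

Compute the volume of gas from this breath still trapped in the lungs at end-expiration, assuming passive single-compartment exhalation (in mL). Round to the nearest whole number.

Flow: 50 L/min ÷ 60 = 0.8333 L/s.
R = (PIP − Pplat)/V̇ = (35.0 − 19.5) / 0.8333 = 15.5/0.8333 = 18.601 cmH2O·s/L.
C = Vt/(Pplat − PEEP) = 515.0 / (19.5 − 4) = 515.0/15.5 = 33.226 mL/cmH2O.
τ = R × C = 18.601 × 0.03323 L/cmH2O = 0.6181 s.
Fraction remaining = e^(−Te/τ) = e^(−0.87/0.6181) = 0.2447.
Trapped volume = 515.0 × 0.2447 = 126.02 mL.

126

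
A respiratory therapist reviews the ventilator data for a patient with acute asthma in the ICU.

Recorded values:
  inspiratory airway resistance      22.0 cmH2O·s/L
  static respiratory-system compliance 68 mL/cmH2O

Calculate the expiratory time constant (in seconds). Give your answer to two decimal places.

1.50

τ = R × C = 22.0 × 68 mL/cmH2O = 22.0 × 0.068 L/cmH2O = 1.496 s.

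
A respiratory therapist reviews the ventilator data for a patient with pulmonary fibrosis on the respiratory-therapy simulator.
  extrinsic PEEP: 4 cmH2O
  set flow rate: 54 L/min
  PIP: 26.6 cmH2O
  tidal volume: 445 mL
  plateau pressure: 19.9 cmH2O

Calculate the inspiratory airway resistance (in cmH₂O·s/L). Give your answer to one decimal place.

7.4

Flow: 54 L/min ÷ 60 = 0.9 L/s.
Raw = (PIP − Pplat) / flow = (26.6 − 19.9) / 0.9 = 6.7 / 0.9 = 7.444 cmH2O·s/L.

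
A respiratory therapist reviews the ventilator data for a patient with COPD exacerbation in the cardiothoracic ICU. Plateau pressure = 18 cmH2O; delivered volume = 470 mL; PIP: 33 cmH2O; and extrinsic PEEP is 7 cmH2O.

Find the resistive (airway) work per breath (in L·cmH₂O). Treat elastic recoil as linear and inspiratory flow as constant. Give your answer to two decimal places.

7.05

With constant inspiratory flow the resistive pressure is constant at PIP − Pplat = 33 − 18 = 15.0 cmH2O, so resistive work = 15.0 × 0.470 = 7.05 L·cmH2O.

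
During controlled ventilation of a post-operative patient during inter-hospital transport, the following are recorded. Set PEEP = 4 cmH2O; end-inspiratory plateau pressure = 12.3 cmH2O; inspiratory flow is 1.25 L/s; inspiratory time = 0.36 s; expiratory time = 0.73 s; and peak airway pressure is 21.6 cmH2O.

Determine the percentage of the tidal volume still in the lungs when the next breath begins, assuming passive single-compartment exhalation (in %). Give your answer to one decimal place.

16.4

Vt = flow × Ti = 1.25 L/s × 0.36 s × 1000 mL/L = 450.0 mL.
R = (PIP − Pplat)/V̇ = (21.6 − 12.3) / 1.25 = 9.3/1.25 = 7.44 cmH2O·s/L.
C = Vt/(Pplat − PEEP) = 450.0 / (12.3 − 4) = 450.0/8.3 = 54.217 mL/cmH2O.
τ = R × C = 7.44 × 0.05422 L/cmH2O = 0.4034 s.
Fraction remaining at end-expiration = e^(−Te/τ) = e^(−0.73/0.4034) = 0.1637 → 16.37%.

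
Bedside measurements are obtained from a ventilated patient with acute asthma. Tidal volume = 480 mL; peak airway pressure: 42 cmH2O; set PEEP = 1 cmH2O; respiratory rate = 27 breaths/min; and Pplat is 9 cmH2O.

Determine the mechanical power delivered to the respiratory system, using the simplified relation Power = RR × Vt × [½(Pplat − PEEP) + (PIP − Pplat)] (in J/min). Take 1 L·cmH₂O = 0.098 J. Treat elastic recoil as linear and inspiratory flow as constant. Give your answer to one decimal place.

Per-breath work = Vt × [½(Pplat−PEEP) + (PIP−Pplat)] = 0.480 × [0.5×8.0 + 33.0] = 0.480 × 37.0 = 17.76 L·cmH2O.
Power = 27 × 17.76 = 479.52 L·cmH2O/min.
× 0.098 J/(L·cmH2O) → 46.993 J/min.

47.0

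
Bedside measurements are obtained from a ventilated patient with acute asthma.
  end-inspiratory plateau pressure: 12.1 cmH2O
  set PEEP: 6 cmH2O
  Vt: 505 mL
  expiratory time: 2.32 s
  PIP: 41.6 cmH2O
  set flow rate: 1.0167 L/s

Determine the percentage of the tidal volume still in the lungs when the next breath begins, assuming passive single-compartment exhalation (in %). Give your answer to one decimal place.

38.1

R = (PIP − Pplat)/V̇ = (41.6 − 12.1) / 1.0167 = 29.5/1.0167 = 29.015 cmH2O·s/L.
C = Vt/(Pplat − PEEP) = 505.0 / (12.1 − 6) = 505.0/6.1 = 82.787 mL/cmH2O.
τ = R × C = 29.015 × 0.08279 L/cmH2O = 2.402 s.
Fraction remaining at end-expiration = e^(−Te/τ) = e^(−2.32/2.402) = 0.3807 → 38.07%.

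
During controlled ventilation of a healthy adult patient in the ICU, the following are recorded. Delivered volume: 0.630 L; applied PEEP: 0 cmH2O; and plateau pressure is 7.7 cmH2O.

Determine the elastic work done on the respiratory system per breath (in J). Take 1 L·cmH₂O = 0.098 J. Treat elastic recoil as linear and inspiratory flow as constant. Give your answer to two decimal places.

0.24

Elastic work ≈ ½ × (Pplat − PEEP) × Vt = 0.5 × (7.7 − 0) × 0.630 L = 0.5 × 7.7 × 0.630 = 2.426 L·cmH2O.
× 0.098 J/(L·cmH2O) → 0.2377 J.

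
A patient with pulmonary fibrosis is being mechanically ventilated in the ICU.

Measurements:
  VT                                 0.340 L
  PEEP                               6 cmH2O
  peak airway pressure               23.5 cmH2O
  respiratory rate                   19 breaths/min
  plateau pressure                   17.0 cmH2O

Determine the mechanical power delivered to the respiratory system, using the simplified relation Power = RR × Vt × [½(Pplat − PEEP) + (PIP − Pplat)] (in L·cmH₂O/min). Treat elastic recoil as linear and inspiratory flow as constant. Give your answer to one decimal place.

Per-breath work = Vt × [½(Pplat−PEEP) + (PIP−Pplat)] = 0.340 × [0.5×11.0 + 6.5] = 0.340 × 12.0 = 4.08 L·cmH2O.
Power = 19 × 4.08 = 77.52 L·cmH2O/min.

77.5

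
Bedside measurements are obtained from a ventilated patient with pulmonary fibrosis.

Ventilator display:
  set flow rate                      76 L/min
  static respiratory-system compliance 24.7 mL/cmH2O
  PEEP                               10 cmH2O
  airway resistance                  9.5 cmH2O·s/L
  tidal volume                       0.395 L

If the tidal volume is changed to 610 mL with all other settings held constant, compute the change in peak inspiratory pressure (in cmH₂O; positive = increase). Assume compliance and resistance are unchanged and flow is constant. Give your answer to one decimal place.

PIP = Vt/C + R·V̇ + PEEP (constant-flow equation of motion).
Only the elastic term changes: ΔPIP = ΔVt / C = (610 − 395) / 24.7 = 8.704 cmH2O.

8.7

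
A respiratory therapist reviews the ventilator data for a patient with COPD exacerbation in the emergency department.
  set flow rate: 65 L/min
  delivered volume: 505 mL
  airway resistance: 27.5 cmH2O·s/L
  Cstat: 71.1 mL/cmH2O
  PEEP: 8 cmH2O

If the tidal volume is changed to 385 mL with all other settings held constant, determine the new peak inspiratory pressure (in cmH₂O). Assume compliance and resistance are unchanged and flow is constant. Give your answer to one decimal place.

Flow: 65 L/min ÷ 60 = 1.0833 L/s.
PIP = Vt/C + R·V̇ + PEEP (constant-flow equation of motion).
Only the elastic term changes: ΔPIP = ΔVt / C = (385 − 505) / 71.1 = -1.688 cmH2O.
Original PIP = 505/71.1 + 27.5×1.0833 + 8 = 44.893 cmH2O; new PIP = 44.893 + (-1.688) = 43.205 cmH2O.

43.2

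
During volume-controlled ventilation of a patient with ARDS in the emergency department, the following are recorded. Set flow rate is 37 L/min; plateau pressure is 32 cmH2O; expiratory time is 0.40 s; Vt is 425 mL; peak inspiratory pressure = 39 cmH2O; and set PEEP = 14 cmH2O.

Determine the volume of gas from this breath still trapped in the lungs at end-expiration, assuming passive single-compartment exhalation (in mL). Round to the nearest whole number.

Flow: 37 L/min ÷ 60 = 0.6167 L/s.
R = (PIP − Pplat)/V̇ = (39 − 32) / 0.6167 = 7.0/0.6167 = 11.351 cmH2O·s/L.
C = Vt/(Pplat − PEEP) = 425.0 / (32 − 14) = 425.0/18.0 = 23.611 mL/cmH2O.
τ = R × C = 11.351 × 0.02361 L/cmH2O = 0.268 s.
Fraction remaining = e^(−Te/τ) = e^(−0.40/0.268) = 0.2248.
Trapped volume = 425.0 × 0.2248 = 95.54 mL.

96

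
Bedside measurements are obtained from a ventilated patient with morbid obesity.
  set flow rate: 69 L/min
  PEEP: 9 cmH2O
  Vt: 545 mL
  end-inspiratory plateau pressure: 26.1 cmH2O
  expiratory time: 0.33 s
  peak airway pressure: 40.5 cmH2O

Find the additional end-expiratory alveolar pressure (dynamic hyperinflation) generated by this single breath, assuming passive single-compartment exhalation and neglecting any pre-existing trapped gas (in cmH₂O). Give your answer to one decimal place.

Flow: 69 L/min ÷ 60 = 1.15 L/s.
R = (PIP − Pplat)/V̇ = (40.5 − 26.1) / 1.15 = 14.4/1.15 = 12.522 cmH2O·s/L.
C = Vt/(Pplat − PEEP) = 545.0 / (26.1 − 9) = 545.0/17.1 = 31.871 mL/cmH2O.
τ = R × C = 12.522 × 0.03187 L/cmH2O = 0.3991 s.
Fraction remaining = e^(−Te/τ) = e^(−0.33/0.3991) = 0.4374; trapped volume = 545.0 × 0.4374 = 238.38 mL.
Additional alveolar pressure from trapping ≈ V_trapped / C = 238.38 / 31.871 = 7.48 cmH2O.

7.5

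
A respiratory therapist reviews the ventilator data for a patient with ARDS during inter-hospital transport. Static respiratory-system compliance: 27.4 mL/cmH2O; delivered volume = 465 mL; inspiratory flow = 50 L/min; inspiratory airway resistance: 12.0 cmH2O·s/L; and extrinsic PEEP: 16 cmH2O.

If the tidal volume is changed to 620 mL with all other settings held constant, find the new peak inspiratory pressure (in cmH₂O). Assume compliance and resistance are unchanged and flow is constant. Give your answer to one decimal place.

Flow: 50 L/min ÷ 60 = 0.8333 L/s.
PIP = Vt/C + R·V̇ + PEEP (constant-flow equation of motion).
Only the elastic term changes: ΔPIP = ΔVt / C = (620 − 465) / 27.4 = 5.657 cmH2O.
Original PIP = 465/27.4 + 12.0×0.8333 + 16 = 42.97 cmH2O; new PIP = 42.97 + (5.657) = 48.627 cmH2O.

48.6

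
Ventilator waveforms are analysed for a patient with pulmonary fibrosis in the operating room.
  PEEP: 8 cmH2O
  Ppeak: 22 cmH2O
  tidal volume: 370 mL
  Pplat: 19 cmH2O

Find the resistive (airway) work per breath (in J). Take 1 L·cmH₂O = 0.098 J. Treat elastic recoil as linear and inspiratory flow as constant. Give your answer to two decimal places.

With constant inspiratory flow the resistive pressure is constant at PIP − Pplat = 22 − 19 = 3.0 cmH2O, so resistive work = 3.0 × 0.370 = 1.11 L·cmH2O.
× 0.098 J/(L·cmH2O) → 0.1088 J.

0.11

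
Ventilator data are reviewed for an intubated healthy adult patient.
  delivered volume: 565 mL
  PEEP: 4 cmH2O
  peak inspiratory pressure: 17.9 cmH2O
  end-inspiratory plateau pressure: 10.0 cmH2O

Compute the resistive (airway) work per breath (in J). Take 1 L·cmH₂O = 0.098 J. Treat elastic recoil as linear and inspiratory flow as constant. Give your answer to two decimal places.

0.44

With constant inspiratory flow the resistive pressure is constant at PIP − Pplat = 17.9 − 10.0 = 7.9 cmH2O, so resistive work = 7.9 × 0.565 = 4.464 L·cmH2O.
× 0.098 J/(L·cmH2O) → 0.4375 J.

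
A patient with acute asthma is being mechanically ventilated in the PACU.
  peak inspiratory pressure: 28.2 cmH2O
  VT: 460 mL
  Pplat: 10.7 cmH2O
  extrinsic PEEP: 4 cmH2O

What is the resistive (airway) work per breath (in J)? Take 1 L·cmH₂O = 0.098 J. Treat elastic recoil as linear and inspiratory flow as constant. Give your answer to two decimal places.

0.79

With constant inspiratory flow the resistive pressure is constant at PIP − Pplat = 28.2 − 10.7 = 17.5 cmH2O, so resistive work = 17.5 × 0.460 = 8.05 L·cmH2O.
× 0.098 J/(L·cmH2O) → 0.7889 J.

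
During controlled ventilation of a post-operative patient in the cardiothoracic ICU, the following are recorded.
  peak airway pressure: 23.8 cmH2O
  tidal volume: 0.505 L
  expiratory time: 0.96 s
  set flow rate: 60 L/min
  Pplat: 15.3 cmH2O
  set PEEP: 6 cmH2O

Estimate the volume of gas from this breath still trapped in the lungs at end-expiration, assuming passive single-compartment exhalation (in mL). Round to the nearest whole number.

63

Flow: 60 L/min ÷ 60 = 1 L/s.
R = (PIP − Pplat)/V̇ = (23.8 − 15.3) / 1 = 8.5/1 = 8.5 cmH2O·s/L.
C = Vt/(Pplat − PEEP) = 505.0 / (15.3 − 6) = 505.0/9.3 = 54.301 mL/cmH2O.
τ = R × C = 8.5 × 0.0543 L/cmH2O = 0.4616 s.
Fraction remaining = e^(−Te/τ) = e^(−0.96/0.4616) = 0.125.
Trapped volume = 505.0 × 0.125 = 63.125 mL.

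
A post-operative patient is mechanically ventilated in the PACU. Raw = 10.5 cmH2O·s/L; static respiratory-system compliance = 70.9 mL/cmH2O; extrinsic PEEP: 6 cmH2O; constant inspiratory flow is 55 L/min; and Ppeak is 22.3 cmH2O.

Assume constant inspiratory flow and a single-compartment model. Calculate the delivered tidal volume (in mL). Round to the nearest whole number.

Flow: 55 L/min ÷ 60 = 0.9167 L/s.
Equation of motion (constant flow): PIP = Vt/C + R·V̇ + PEEP.
Vt/C = PIP − R·V̇ − PEEP = 22.3 − 9.625 − 6 = 6.675 cmH2O.
Vt = C × 6.675 = 70.9 × 6.675 = 473.26 mL.

473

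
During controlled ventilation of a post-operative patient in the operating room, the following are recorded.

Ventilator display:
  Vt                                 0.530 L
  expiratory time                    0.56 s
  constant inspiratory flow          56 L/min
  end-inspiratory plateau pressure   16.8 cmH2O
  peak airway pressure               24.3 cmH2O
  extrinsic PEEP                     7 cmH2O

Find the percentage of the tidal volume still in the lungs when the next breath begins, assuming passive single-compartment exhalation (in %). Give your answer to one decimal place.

Flow: 56 L/min ÷ 60 = 0.9333 L/s.
R = (PIP − Pplat)/V̇ = (24.3 − 16.8) / 0.9333 = 7.5/0.9333 = 8.036 cmH2O·s/L.
C = Vt/(Pplat − PEEP) = 530.0 / (16.8 − 7) = 530.0/9.8 = 54.082 mL/cmH2O.
τ = R × C = 8.036 × 0.05408 L/cmH2O = 0.4346 s.
Fraction remaining at end-expiration = e^(−Te/τ) = e^(−0.56/0.4346) = 0.2757 → 27.57%.

27.6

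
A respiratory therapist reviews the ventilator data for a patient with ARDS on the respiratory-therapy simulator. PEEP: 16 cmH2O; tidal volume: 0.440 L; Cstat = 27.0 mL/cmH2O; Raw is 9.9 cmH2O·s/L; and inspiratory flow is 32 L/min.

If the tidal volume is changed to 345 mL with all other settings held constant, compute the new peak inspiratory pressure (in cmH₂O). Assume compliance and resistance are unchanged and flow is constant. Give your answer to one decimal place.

Flow: 32 L/min ÷ 60 = 0.5333 L/s.
PIP = Vt/C + R·V̇ + PEEP (constant-flow equation of motion).
Only the elastic term changes: ΔPIP = ΔVt / C = (345 − 440) / 27.0 = -3.519 cmH2O.
Original PIP = 440/27.0 + 9.9×0.5333 + 16 = 37.576 cmH2O; new PIP = 37.576 + (-3.519) = 34.057 cmH2O.

34.1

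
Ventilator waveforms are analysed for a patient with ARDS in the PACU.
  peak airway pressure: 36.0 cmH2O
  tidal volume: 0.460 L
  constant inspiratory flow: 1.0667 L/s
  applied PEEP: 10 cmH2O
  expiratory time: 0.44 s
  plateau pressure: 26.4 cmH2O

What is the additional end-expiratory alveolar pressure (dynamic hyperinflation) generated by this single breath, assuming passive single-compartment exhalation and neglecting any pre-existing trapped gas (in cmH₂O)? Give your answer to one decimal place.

R = (PIP − Pplat)/V̇ = (36.0 − 26.4) / 1.0667 = 9.6/1.0667 = 9.0 cmH2O·s/L.
C = Vt/(Pplat − PEEP) = 460.0 / (26.4 − 10) = 460.0/16.4 = 28.049 mL/cmH2O.
τ = R × C = 9.0 × 0.02805 L/cmH2O = 0.2525 s.
Fraction remaining = e^(−Te/τ) = e^(−0.44/0.2525) = 0.1751; trapped volume = 460.0 × 0.1751 = 80.546 mL.
Additional alveolar pressure from trapping ≈ V_trapped / C = 80.546 / 28.049 = 2.872 cmH2O.

2.9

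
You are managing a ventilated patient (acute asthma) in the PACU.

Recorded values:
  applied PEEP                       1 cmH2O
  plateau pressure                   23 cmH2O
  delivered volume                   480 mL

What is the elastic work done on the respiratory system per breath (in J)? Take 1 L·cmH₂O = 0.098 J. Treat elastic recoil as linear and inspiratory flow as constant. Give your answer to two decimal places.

Elastic work ≈ ½ × (Pplat − PEEP) × Vt = 0.5 × (23 − 1) × 0.480 L = 0.5 × 22.0 × 0.480 = 5.28 L·cmH2O.
× 0.098 J/(L·cmH2O) → 0.5174 J.

0.52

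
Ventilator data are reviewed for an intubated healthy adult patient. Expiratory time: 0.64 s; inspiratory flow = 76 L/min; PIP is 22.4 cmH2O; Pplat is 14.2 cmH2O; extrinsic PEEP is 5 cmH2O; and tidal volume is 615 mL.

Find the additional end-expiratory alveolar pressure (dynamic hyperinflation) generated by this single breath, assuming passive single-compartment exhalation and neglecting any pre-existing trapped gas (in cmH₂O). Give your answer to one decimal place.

Flow: 76 L/min ÷ 60 = 1.2667 L/s.
R = (PIP − Pplat)/V̇ = (22.4 − 14.2) / 1.2667 = 8.2/1.2667 = 6.474 cmH2O·s/L.
C = Vt/(Pplat − PEEP) = 615.0 / (14.2 − 5) = 615.0/9.2 = 66.848 mL/cmH2O.
τ = R × C = 6.474 × 0.06685 L/cmH2O = 0.4328 s.
Fraction remaining = e^(−Te/τ) = e^(−0.64/0.4328) = 0.2279; trapped volume = 615.0 × 0.2279 = 140.16 mL.
Additional alveolar pressure from trapping ≈ V_trapped / C = 140.16 / 66.848 = 2.097 cmH2O.

2.1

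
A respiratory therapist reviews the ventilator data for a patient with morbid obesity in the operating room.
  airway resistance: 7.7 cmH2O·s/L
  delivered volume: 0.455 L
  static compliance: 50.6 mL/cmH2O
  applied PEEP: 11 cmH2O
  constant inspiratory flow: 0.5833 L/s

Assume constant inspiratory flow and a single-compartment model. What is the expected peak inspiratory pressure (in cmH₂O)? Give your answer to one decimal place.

24.5

Equation of motion (constant flow): PIP = Vt/C + R·V̇ + PEEP.
PIP = 455/50.6 + 7.7×0.5833 + 11 = 8.992 + 4.491 + 11 = 24.483 cmH2O.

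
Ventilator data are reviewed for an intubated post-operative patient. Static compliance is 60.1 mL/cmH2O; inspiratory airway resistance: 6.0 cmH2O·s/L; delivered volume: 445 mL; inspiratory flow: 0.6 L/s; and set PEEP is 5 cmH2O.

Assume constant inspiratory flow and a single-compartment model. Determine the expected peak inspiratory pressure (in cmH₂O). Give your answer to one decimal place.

16.0

Equation of motion (constant flow): PIP = Vt/C + R·V̇ + PEEP.
PIP = 445/60.1 + 6.0×0.6 + 5 = 7.404 + 3.6 + 5 = 16.004 cmH2O.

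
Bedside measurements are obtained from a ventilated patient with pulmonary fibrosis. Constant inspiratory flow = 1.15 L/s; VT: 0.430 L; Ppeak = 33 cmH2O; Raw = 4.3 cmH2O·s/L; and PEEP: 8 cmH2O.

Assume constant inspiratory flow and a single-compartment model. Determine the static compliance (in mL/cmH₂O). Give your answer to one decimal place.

21.4

Equation of motion (constant flow): PIP = Vt/C + R·V̇ + PEEP.
Vt/C = PIP − R·V̇ − PEEP = 33 − 4.3×1.15 − 8 = 33 − 4.945 − 8 = 20.055 cmH2O.
C = Vt / 20.055 = 430 / 20.055 = 21.441 mL/cmH2O.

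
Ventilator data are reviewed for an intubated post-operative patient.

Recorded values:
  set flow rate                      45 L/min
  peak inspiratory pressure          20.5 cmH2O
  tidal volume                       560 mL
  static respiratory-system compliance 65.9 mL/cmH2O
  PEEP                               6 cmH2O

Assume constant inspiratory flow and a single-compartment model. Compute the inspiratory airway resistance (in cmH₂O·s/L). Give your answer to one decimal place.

8.0

Flow: 45 L/min ÷ 60 = 0.75 L/s.
Equation of motion (constant flow): PIP = Vt/C + R·V̇ + PEEP.
R·V̇ = PIP − Vt/C − PEEP = 20.5 − 560/65.9 − 6 = 20.5 − 8.498 − 6 = 6.002 cmH2O.
R = 6.002 / 0.75 = 8.003 cmH2O·s/L.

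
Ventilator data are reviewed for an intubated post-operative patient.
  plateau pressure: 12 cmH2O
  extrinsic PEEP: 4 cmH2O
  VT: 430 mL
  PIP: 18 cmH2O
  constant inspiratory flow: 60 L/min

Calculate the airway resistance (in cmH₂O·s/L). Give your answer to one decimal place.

6.0

Flow: 60 L/min ÷ 60 = 1 L/s.
Raw = (PIP − Pplat) / flow = (18 − 12) / 1 = 6.0 / 1 = 6.0 cmH2O·s/L.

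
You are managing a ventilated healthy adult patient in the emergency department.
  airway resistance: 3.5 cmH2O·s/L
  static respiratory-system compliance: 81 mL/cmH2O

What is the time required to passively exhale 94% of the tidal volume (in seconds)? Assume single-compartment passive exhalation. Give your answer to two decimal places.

τ = R × C = 3.5 × 81 mL/cmH2O = 3.5 × 0.081 L/cmH2O = 0.2835 s.
Exhaled fraction f = 1 − e^(−t/τ) → t = −τ·ln(1 − f) = −0.2835·ln(0.06) = 0.7976 s.

0.80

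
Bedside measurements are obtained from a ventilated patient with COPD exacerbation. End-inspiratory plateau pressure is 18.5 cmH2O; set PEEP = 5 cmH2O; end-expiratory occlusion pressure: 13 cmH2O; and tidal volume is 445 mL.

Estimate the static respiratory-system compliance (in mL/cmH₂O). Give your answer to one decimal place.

80.9

End-expiratory occlusion gives total PEEP = 13 cmH2O (intrinsic PEEP = 13 − 5 = 8). Use total PEEP for the elastic gradient.
Cstat = Vt / (Pplat − PEEPtotal) = 445 / (18.5 − 13) = 445 / 5.5 = 80.909 mL/cmH2O.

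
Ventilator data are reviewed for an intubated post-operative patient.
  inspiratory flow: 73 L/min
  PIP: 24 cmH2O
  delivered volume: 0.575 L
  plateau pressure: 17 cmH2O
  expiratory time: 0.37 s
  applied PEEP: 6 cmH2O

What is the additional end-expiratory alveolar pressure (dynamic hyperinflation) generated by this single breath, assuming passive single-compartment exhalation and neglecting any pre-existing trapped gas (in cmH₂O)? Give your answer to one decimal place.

Flow: 73 L/min ÷ 60 = 1.2167 L/s.
R = (PIP − Pplat)/V̇ = (24 − 17) / 1.2167 = 7.0/1.2167 = 5.753 cmH2O·s/L.
C = Vt/(Pplat − PEEP) = 575.0 / (17 − 6) = 575.0/11.0 = 52.273 mL/cmH2O.
τ = R × C = 5.753 × 0.05227 L/cmH2O = 0.3007 s.
Fraction remaining = e^(−Te/τ) = e^(−0.37/0.3007) = 0.2922; trapped volume = 575.0 × 0.2922 = 168.02 mL.
Additional alveolar pressure from trapping ≈ V_trapped / C = 168.02 / 52.273 = 3.214 cmH2O.

3.2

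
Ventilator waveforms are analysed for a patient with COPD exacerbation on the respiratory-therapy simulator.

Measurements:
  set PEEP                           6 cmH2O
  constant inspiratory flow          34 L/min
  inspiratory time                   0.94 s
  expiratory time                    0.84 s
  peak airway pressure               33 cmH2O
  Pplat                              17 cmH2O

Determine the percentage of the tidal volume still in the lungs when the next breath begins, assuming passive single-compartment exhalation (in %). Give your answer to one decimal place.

54.1

Flow: 34 L/min ÷ 60 = 0.5667 L/s.
Vt = flow × Ti = 0.5667 L/s × 0.94 s × 1000 mL/L = 532.7 mL.
R = (PIP − Pplat)/V̇ = (33 − 17) / 0.5667 = 16.0/0.5667 = 28.234 cmH2O·s/L.
C = Vt/(Pplat − PEEP) = 532.7 / (17 − 6) = 532.7/11.0 = 48.427 mL/cmH2O.
τ = R × C = 28.234 × 0.04843 L/cmH2O = 1.367 s.
Fraction remaining at end-expiration = e^(−Te/τ) = e^(−0.84/1.367) = 0.5409 → 54.09%.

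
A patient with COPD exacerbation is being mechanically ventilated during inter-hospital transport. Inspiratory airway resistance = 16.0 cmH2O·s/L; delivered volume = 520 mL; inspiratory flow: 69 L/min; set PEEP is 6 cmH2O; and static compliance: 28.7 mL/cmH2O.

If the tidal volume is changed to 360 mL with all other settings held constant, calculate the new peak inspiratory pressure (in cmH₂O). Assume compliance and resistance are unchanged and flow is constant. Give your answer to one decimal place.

36.9

Flow: 69 L/min ÷ 60 = 1.15 L/s.
PIP = Vt/C + R·V̇ + PEEP (constant-flow equation of motion).
Only the elastic term changes: ΔPIP = ΔVt / C = (360 − 520) / 28.7 = -5.575 cmH2O.
Original PIP = 520/28.7 + 16.0×1.15 + 6 = 42.518 cmH2O; new PIP = 42.518 + (-5.575) = 36.943 cmH2O.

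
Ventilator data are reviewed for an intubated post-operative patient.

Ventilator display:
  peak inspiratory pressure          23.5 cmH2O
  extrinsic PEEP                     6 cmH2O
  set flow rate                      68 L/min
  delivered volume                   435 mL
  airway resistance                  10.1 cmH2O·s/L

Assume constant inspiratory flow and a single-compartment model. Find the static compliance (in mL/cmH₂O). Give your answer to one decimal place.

71.9

Flow: 68 L/min ÷ 60 = 1.1333 L/s.
Equation of motion (constant flow): PIP = Vt/C + R·V̇ + PEEP.
Vt/C = PIP − R·V̇ − PEEP = 23.5 − 10.1×1.1333 − 6 = 23.5 − 11.446 − 6 = 6.054 cmH2O.
C = Vt / 6.054 = 435 / 6.054 = 71.853 mL/cmH2O.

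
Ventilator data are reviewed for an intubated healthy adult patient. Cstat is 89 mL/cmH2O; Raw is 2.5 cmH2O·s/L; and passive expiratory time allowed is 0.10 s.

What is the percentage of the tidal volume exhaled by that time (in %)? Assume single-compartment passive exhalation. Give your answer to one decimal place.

36.2

τ = R × C = 2.5 × 89 mL/cmH2O = 2.5 × 0.089 L/cmH2O = 0.2225 s.
Passive exhalation: V(t)/V₀ = e^(−t/τ) = e^(−0.10/0.2225) = 0.638.
Fraction exhaled = 1 − 0.638 = 0.362 → 36.2%.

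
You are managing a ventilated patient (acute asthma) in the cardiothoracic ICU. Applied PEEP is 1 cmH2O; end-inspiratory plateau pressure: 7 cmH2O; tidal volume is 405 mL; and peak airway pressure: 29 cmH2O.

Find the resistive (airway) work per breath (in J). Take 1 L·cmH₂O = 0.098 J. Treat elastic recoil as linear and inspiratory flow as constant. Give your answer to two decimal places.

0.87

With constant inspiratory flow the resistive pressure is constant at PIP − Pplat = 29 − 7 = 22.0 cmH2O, so resistive work = 22.0 × 0.405 = 8.91 L·cmH2O.
× 0.098 J/(L·cmH2O) → 0.8732 J.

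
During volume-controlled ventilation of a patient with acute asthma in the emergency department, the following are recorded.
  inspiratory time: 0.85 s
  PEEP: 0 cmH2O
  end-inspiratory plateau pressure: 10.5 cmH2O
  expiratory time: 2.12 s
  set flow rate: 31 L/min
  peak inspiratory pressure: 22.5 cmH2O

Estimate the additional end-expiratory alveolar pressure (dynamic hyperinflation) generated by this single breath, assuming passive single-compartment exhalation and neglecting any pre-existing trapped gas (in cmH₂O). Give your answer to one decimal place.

1.2

Flow: 31 L/min ÷ 60 = 0.5167 L/s.
Vt = flow × Ti = 0.5167 L/s × 0.85 s × 1000 mL/L = 439.2 mL.
R = (PIP − Pplat)/V̇ = (22.5 − 10.5) / 0.5167 = 12.0/0.5167 = 23.224 cmH2O·s/L.
C = Vt/(Pplat − PEEP) = 439.2 / (10.5 − 0) = 439.2/10.5 = 41.829 mL/cmH2O.
τ = R × C = 23.224 × 0.04183 L/cmH2O = 0.9715 s.
Fraction remaining = e^(−Te/τ) = e^(−2.12/0.9715) = 0.1128; trapped volume = 439.2 × 0.1128 = 49.542 mL.
Additional alveolar pressure from trapping ≈ V_trapped / C = 49.542 / 41.829 = 1.184 cmH2O.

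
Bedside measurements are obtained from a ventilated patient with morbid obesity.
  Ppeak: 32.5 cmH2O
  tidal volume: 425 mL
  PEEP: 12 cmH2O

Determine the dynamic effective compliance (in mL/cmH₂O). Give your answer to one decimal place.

20.7

Dynamic compliance = Vt / (PIP − PEEP) = 425 / (32.5 − 12) = 425 / 20.5 = 20.732 mL/cmH2O.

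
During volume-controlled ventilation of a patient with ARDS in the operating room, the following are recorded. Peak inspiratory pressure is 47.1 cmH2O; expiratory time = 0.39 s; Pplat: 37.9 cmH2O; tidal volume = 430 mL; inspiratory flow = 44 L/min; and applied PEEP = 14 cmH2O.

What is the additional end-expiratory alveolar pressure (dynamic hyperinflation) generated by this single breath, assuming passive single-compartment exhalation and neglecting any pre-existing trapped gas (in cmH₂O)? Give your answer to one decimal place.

Flow: 44 L/min ÷ 60 = 0.7333 L/s.
R = (PIP − Pplat)/V̇ = (47.1 − 37.9) / 0.7333 = 9.2/0.7333 = 12.546 cmH2O·s/L.
C = Vt/(Pplat − PEEP) = 430.0 / (37.9 − 14) = 430.0/23.9 = 17.992 mL/cmH2O.
τ = R × C = 12.546 × 0.01799 L/cmH2O = 0.2257 s.
Fraction remaining = e^(−Te/τ) = e^(−0.39/0.2257) = 0.1776; trapped volume = 430.0 × 0.1776 = 76.368 mL.
Additional alveolar pressure from trapping ≈ V_trapped / C = 76.368 / 17.992 = 4.245 cmH2O.

4.2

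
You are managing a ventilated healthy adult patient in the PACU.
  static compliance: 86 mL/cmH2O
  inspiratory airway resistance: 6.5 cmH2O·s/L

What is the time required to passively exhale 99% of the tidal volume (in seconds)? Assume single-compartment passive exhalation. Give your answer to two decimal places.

2.57

τ = R × C = 6.5 × 86 mL/cmH2O = 6.5 × 0.086 L/cmH2O = 0.559 s.
Exhaled fraction f = 1 − e^(−t/τ) → t = −τ·ln(1 − f) = −0.559·ln(0.01) = 2.574 s.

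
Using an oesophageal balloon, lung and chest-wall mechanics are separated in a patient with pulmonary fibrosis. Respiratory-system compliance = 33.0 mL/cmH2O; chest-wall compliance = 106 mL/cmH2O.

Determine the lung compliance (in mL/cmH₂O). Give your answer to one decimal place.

1/CL = 1/Crs − 1/Ccw.
1/CL = 1/33.0 − 1/106 = 0.02087.
CL = 47.916 mL/cmH2O.

47.9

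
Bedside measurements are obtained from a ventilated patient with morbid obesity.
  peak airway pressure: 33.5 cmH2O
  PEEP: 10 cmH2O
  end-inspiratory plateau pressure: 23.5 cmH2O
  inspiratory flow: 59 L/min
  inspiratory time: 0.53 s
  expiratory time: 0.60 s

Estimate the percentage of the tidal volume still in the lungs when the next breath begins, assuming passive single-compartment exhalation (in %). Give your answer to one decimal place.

21.7

Flow: 59 L/min ÷ 60 = 0.9833 L/s.
Vt = flow × Ti = 0.9833 L/s × 0.53 s × 1000 mL/L = 521.15 mL.
R = (PIP − Pplat)/V̇ = (33.5 − 23.5) / 0.9833 = 10.0/0.9833 = 10.17 cmH2O·s/L.
C = Vt/(Pplat − PEEP) = 521.15 / (23.5 − 10) = 521.15/13.5 = 38.604 mL/cmH2O.
τ = R × C = 10.17 × 0.0386 L/cmH2O = 0.3926 s.
Fraction remaining at end-expiration = e^(−Te/τ) = e^(−0.60/0.3926) = 0.2169 → 21.69%.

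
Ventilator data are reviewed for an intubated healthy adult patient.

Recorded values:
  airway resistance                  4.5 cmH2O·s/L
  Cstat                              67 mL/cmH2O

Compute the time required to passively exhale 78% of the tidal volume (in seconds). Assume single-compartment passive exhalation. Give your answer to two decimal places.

τ = R × C = 4.5 × 67 mL/cmH2O = 4.5 × 0.067 L/cmH2O = 0.3015 s.
Exhaled fraction f = 1 − e^(−t/τ) → t = −τ·ln(1 − f) = −0.3015·ln(0.22) = 0.4565 s.

0.46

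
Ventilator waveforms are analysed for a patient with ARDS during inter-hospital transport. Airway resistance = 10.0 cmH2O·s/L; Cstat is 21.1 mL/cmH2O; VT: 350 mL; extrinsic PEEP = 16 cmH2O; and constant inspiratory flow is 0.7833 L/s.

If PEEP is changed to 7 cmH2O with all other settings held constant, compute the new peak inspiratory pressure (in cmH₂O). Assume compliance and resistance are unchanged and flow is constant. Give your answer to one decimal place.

PIP = Vt/C + R·V̇ + PEEP (constant-flow equation of motion).
Only the baseline term changes: ΔPIP = ΔPEEP = 7 − 16 = -9.0 cmH2O.
Original PIP = 350/21.1 + 10.0×0.7833 + 16 = 40.421 cmH2O; new PIP = 40.421 + (-9.0) = 31.421 cmH2O.

31.4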